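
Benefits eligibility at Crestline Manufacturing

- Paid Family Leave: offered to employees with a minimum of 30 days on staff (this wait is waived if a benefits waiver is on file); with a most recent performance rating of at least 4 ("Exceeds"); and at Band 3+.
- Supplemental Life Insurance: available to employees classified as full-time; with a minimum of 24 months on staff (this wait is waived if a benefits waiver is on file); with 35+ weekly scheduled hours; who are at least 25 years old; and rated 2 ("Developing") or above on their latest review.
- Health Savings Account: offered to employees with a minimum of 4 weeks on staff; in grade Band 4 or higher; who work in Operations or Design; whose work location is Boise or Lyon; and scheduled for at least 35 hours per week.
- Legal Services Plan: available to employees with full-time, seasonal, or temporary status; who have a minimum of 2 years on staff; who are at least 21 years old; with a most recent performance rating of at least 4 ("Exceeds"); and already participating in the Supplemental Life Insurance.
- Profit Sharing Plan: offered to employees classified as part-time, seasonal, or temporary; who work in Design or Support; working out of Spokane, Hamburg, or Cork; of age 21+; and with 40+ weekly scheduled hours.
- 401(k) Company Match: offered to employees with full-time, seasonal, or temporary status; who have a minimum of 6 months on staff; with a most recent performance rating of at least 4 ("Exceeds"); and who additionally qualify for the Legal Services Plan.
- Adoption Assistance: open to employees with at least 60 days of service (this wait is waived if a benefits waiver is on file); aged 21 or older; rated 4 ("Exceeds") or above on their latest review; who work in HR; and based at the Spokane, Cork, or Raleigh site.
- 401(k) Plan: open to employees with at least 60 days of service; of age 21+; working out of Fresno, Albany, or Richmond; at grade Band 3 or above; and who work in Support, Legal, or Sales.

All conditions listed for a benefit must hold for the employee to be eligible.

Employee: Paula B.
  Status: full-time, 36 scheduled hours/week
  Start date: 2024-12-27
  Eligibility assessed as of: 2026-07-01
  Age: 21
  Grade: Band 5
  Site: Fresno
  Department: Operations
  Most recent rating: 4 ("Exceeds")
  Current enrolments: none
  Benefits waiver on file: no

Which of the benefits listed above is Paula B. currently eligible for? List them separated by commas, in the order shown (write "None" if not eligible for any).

Service from 2024-12-27 to 2026-07-01: 551 days.
Paid Family Leave — no waiver, service 551 days ≥ 30 days ✓; rating 4 ≥ 4 ✓; grade Band 5 ≥ Band 3 ✓ → eligible.
Supplemental Life Insurance — status full-time ✓; no waiver, service 551 days < 24 months (≈720 days) ✗ → not eligible.
Health Savings Account — service 551 days ≥ 4 weeks (≈28 days) ✓; grade Band 5 ≥ Band 4 ✓; dept Operations ✓; site Fresno ✗ (not Boise or Lyon) → not eligible.
Legal Services Plan — status full-time ✓; service 551 days < 2 years (≈730 days) ✗ → not eligible.
Profit Sharing Plan — status full-time ✗ (requires part-time, seasonal, or temporary) → not eligible.
401(k) Company Match — status full-time ✓; service 551 days ≥ 6 months (≈180 days) ✓; rating 4 ≥ 4 ✓; not eligible for Legal Services Plan ✗ → not eligible.
Adoption Assistance — no waiver, service 551 days ≥ 60 days ✓; age 21 ≥ 21 ✓; rating 4 ≥ 4 ✓; dept Operations ✗ → not eligible.
401(k) Plan — service 551 days ≥ 60 days ✓; age 21 ≥ 21 ✓; site Fresno ✓; grade Band 5 ≥ Band 3 ✓; dept Operations ✗ → not eligible.

Paid Family Leave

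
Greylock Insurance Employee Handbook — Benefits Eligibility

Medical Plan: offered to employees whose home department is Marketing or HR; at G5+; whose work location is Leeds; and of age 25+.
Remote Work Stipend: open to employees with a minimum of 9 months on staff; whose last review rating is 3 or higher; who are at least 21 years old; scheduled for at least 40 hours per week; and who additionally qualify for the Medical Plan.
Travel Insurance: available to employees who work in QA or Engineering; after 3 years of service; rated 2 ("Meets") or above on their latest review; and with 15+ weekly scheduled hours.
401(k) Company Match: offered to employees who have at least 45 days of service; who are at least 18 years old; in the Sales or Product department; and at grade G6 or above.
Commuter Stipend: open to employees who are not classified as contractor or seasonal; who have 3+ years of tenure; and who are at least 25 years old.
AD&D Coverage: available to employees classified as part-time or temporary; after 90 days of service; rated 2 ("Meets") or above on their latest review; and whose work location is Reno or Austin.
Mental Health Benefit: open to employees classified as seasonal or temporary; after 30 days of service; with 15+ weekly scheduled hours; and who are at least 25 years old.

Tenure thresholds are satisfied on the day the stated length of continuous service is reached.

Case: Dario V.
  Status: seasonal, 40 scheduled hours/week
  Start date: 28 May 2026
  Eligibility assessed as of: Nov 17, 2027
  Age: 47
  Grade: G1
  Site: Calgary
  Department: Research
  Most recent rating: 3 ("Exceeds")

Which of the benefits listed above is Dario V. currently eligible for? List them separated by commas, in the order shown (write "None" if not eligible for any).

Mental Health Benefit

Service from 28 May 2026 to Nov 17, 2027: 538 days.
Medical Plan — dept Research ✗ → not eligible.
Remote Work Stipend — service 538 days ≥ 9 months (≈270 days) ✓; rating 3 ≥ 3 ✓; age 47 ≥ 21 ✓; 40 hrs/wk ≥ 40 ✓; not eligible for Medical Plan ✗ → not eligible.
Travel Insurance — dept Research ✗ → not eligible.
401(k) Company Match — service 538 days ≥ 45 days ✓; age 47 ≥ 18 ✓; dept Research ✗ → not eligible.
Commuter Stipend — status seasonal ✗ (excluded) → not eligible.
AD&D Coverage — status seasonal ✗ (requires part-time or temporary) → not eligible.
Mental Health Benefit — status seasonal ✓; service 538 days ≥ 30 days ✓; 40 hrs/wk ≥ 15 ✓; age 47 ≥ 25 ✓ → eligible.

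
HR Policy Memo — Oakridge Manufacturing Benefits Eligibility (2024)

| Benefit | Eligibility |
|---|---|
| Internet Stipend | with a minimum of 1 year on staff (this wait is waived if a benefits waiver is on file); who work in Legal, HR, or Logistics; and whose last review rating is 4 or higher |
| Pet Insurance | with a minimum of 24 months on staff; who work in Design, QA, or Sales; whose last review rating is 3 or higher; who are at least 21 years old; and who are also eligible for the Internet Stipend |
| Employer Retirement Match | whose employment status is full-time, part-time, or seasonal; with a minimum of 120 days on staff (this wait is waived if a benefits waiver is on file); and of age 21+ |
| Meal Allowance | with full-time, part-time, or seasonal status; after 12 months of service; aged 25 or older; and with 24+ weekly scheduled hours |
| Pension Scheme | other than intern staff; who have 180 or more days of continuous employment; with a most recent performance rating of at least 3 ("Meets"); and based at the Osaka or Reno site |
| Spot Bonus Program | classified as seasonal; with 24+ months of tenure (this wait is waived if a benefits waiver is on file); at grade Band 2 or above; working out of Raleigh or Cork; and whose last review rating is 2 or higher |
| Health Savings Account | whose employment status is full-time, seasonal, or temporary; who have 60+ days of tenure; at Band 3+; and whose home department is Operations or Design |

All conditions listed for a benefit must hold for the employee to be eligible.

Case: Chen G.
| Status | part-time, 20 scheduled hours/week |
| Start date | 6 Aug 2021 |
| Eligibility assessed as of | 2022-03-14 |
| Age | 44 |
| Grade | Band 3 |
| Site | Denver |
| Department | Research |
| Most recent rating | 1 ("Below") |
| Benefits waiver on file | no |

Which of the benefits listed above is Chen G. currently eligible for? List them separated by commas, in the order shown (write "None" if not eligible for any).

Employer Retirement Match

Service from 6 Aug 2021 to 2022-03-14: 220 days.
Internet Stipend — no waiver, service 220 days < 1 year (≈365 days) ✗ → not eligible.
Pet Insurance — service 220 days < 24 months (≈720 days) ✗ → not eligible.
Employer Retirement Match — status part-time ✓; no waiver, service 220 days ≥ 120 days ✓; age 44 ≥ 21 ✓ → eligible.
Meal Allowance — status part-time ✓; service 220 days < 12 months (≈360 days) ✗ → not eligible.
Pension Scheme — status part-time ✓ (not excluded); service 220 days ≥ 180 days ✓; rating 1 < 3 ✗ → not eligible.
Spot Bonus Program — status part-time ✗ (requires seasonal) → not eligible.
Health Savings Account — status part-time ✗ (requires full-time, seasonal, or temporary) → not eligible.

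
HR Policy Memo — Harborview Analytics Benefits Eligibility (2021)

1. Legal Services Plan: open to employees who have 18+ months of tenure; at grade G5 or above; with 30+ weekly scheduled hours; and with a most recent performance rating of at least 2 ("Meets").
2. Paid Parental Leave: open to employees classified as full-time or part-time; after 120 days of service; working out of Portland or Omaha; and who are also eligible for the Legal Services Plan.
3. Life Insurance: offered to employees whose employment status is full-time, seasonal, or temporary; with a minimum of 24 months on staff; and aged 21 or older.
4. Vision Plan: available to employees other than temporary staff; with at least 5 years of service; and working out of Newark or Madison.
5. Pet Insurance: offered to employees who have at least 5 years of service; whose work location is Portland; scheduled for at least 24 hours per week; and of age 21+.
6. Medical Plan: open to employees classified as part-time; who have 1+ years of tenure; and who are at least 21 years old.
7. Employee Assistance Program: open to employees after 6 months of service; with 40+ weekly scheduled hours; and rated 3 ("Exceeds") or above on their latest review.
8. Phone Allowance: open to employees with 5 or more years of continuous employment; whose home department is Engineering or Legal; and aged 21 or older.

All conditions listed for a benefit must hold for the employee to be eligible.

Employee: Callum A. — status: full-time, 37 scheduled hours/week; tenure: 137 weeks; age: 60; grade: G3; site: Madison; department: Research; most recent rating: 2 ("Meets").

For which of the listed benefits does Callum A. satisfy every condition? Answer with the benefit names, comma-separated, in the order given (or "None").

Legal Services Plan — service 137 weeks ≥ 18 months (≈540 days) ✓; grade G3 < G5 ✗ → not eligible.
Paid Parental Leave — status full-time ✓; service 137 weeks ≥ 120 days ✓; site Madison ✗ (not Portland or Omaha) → not eligible.
Life Insurance — status full-time ✓; service 137 weeks ≥ 24 months (≈720 days) ✓; age 60 ≥ 21 ✓ → eligible.
Vision Plan — status full-time ✓ (not excluded); service 137 weeks < 5 years (≈1825 days) ✗ → not eligible.
Pet Insurance — service 137 weeks < 5 years (≈1825 days) ✗ → not eligible.
Medical Plan — status full-time ✗ (requires part-time) → not eligible.
Employee Assistance Program — service 137 weeks ≥ 6 months (≈180 days) ✓; 37 hrs/wk < 40 ✗ → not eligible.
Phone Allowance — service 137 weeks < 5 years (≈1825 days) ✗ → not eligible.

Life Insurance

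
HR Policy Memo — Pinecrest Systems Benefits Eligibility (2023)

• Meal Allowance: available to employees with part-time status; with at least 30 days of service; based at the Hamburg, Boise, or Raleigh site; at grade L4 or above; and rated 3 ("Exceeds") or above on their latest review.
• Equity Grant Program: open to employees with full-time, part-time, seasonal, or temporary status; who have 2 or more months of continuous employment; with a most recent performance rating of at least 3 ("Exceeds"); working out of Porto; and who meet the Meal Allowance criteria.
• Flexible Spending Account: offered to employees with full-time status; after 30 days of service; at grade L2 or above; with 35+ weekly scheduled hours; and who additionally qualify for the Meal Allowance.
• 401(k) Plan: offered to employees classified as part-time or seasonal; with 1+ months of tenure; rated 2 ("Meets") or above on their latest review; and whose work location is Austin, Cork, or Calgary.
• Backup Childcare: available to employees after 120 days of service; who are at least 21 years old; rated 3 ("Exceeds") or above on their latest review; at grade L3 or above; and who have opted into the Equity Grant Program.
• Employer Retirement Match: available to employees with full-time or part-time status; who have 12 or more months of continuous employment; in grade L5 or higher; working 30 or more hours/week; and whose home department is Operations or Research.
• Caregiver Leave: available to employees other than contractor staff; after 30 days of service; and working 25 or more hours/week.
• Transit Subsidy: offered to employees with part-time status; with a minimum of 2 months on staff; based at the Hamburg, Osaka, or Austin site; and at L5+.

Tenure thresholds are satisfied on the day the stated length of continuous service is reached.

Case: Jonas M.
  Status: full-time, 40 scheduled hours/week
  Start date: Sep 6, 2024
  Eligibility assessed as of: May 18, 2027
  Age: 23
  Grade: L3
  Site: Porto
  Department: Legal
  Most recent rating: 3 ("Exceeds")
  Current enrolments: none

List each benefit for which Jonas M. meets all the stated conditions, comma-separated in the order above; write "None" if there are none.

Caregiver Leave

Service from Sep 6, 2024 to May 18, 2027: 984 days.
Meal Allowance — status full-time ✗ (requires part-time) → not eligible.
Equity Grant Program — status full-time ✓; service 984 days ≥ 2 months (≈60 days) ✓; rating 3 ≥ 3 ✓; site Porto ✓; not eligible for Meal Allowance ✗ → not eligible.
Flexible Spending Account — status full-time ✓; service 984 days ≥ 30 days ✓; grade L3 ≥ L2 ✓; 40 hrs/wk ≥ 35 ✓; not eligible for Meal Allowance ✗ → not eligible.
401(k) Plan — status full-time ✗ (requires part-time or seasonal) → not eligible.
Backup Childcare — service 984 days ≥ 120 days ✓; age 23 ≥ 21 ✓; rating 3 ≥ 3 ✓; grade L3 ≥ L3 ✓; not enrolled in Equity Grant Program ✗ → not eligible.
Employer Retirement Match — status full-time ✓; service 984 days ≥ 12 months (≈360 days) ✓; grade L3 < L5 ✗ → not eligible.
Caregiver Leave — status full-time ✓ (not excluded); service 984 days ≥ 30 days ✓; 40 hrs/wk ≥ 25 ✓ → eligible.
Transit Subsidy — status full-time ✗ (requires part-time) → not eligible.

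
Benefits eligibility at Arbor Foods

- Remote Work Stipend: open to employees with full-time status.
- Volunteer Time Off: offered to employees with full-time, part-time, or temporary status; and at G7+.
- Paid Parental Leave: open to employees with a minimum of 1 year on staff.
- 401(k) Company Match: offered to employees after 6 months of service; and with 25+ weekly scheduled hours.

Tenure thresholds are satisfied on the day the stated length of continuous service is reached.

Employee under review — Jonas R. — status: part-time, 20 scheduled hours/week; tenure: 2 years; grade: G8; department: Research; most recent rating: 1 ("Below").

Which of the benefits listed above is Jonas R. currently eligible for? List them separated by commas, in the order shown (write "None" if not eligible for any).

Volunteer Time Off, Paid Parental Leave

Remote Work Stipend — status part-time ✗ (requires full-time) → not eligible.
Volunteer Time Off — status part-time ✓; grade G8 ≥ G7 ✓ → eligible.
Paid Parental Leave — service 2 years ≥ 1 year ✓ → eligible.
401(k) Company Match — service 2 years ≥ 6 months (≈180 days) ✓; 20 hrs/wk < 25 ✗ → not eligible.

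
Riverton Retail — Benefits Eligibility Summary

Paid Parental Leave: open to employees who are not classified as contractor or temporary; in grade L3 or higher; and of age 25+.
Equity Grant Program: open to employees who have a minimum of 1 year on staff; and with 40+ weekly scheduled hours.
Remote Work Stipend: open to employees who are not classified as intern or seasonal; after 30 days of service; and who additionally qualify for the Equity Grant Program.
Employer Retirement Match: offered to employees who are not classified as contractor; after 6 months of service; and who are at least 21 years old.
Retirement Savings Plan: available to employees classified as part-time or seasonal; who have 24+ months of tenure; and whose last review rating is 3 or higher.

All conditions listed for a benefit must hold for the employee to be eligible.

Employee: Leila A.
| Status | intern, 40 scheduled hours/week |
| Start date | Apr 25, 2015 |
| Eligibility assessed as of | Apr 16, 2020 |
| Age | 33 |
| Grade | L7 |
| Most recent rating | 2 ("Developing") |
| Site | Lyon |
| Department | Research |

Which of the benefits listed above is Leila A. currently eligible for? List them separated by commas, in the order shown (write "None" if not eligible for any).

Paid Parental Leave, Equity Grant Program, Employer Retirement Match

Service from Apr 25, 2015 to Apr 16, 2020: 1818 days.
Paid Parental Leave — status intern ✓ (not excluded); grade L7 ≥ L3 ✓; age 33 ≥ 25 ✓ → eligible.
Equity Grant Program — service 1818 days ≥ 1 year (≈365 days) ✓; 40 hrs/wk ≥ 40 ✓ → eligible.
Remote Work Stipend — status intern ✗ (excluded) → not eligible.
Employer Retirement Match — status intern ✓ (not excluded); service 1818 days ≥ 6 months (≈180 days) ✓; age 33 ≥ 21 ✓ → eligible.
Retirement Savings Plan — status intern ✗ (requires part-time or seasonal) → not eligible.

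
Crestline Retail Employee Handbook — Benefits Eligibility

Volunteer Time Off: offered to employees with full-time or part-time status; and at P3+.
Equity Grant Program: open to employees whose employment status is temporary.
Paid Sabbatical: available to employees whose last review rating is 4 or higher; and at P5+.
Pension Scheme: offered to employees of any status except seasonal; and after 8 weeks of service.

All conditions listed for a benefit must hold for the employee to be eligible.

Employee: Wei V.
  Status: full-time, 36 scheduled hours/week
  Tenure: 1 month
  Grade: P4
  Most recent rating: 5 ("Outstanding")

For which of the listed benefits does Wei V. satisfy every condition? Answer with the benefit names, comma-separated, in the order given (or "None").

Volunteer Time Off — status full-time ✓; grade P4 ≥ P3 ✓ → eligible.
Equity Grant Program — status full-time ✗ (requires temporary) → not eligible.
Paid Sabbatical — rating 5 ≥ 4 ✓; grade P4 < P5 ✗ → not eligible.
Pension Scheme — status full-time ✓ (not excluded); service 1 month < 8 weeks (≈56 days) ✗ → not eligible.

Volunteer Time Off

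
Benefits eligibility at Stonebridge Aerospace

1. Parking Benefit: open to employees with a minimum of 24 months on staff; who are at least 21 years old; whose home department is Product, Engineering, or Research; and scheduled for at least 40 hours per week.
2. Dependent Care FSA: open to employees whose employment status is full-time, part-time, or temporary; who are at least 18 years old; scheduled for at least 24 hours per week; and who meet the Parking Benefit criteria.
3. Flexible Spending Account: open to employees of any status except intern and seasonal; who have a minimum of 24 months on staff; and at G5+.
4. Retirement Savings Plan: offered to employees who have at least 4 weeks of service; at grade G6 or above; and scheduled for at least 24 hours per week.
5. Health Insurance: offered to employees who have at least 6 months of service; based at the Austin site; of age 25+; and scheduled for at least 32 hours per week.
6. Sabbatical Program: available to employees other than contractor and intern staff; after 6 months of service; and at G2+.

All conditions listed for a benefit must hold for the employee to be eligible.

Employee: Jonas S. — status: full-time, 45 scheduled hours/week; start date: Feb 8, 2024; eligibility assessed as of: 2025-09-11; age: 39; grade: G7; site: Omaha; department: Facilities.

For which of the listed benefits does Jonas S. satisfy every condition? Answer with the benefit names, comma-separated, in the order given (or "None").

Retirement Savings Plan, Sabbatical Program

Service from Feb 8, 2024 to 2025-09-11: 581 days.
Parking Benefit — service 581 days < 24 months (≈720 days) ✗ → not eligible.
Dependent Care FSA — status full-time ✓; age 39 ≥ 18 ✓; 45 hrs/wk ≥ 24 ✓; not eligible for Parking Benefit ✗ → not eligible.
Flexible Spending Account — status full-time ✓ (not excluded); service 581 days < 24 months (≈720 days) ✗ → not eligible.
Retirement Savings Plan — service 581 days ≥ 4 weeks (≈28 days) ✓; grade G7 ≥ G6 ✓; 45 hrs/wk ≥ 24 ✓ → eligible.
Health Insurance — service 581 days ≥ 6 months (≈180 days) ✓; site Omaha ✗ (not Austin) → not eligible.
Sabbatical Program — status full-time ✓ (not excluded); service 581 days ≥ 6 months (≈180 days) ✓; grade G7 ≥ G2 ✓ → eligible.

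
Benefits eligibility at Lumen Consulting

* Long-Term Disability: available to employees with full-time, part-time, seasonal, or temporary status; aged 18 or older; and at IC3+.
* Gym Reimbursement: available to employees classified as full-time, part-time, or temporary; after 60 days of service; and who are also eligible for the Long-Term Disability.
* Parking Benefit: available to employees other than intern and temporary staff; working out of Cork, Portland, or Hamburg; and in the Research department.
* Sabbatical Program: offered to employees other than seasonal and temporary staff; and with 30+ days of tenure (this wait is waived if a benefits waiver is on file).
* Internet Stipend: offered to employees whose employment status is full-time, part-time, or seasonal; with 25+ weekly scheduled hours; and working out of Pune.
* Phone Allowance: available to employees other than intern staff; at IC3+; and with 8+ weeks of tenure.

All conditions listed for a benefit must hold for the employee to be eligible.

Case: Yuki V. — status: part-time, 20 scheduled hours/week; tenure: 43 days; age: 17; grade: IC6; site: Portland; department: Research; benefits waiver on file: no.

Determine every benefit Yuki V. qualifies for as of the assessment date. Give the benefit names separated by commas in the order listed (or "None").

Parking Benefit, Sabbatical Program

Long-Term Disability — status part-time ✓; age 17 < 18 ✗ → not eligible.
Gym Reimbursement — status part-time ✓; service 43 days < 60 days ✗ → not eligible.
Parking Benefit — status part-time ✓ (not excluded); site Portland ✓; dept Research ✓ → eligible.
Sabbatical Program — status part-time ✓ (not excluded); no waiver, service 43 days ≥ 30 days ✓ → eligible.
Internet Stipend — status part-time ✓; 20 hrs/wk < 25 ✗ → not eligible.
Phone Allowance — status part-time ✓ (not excluded); grade IC6 ≥ IC3 ✓; service 43 days < 8 weeks (≈56 days) ✗ → not eligible.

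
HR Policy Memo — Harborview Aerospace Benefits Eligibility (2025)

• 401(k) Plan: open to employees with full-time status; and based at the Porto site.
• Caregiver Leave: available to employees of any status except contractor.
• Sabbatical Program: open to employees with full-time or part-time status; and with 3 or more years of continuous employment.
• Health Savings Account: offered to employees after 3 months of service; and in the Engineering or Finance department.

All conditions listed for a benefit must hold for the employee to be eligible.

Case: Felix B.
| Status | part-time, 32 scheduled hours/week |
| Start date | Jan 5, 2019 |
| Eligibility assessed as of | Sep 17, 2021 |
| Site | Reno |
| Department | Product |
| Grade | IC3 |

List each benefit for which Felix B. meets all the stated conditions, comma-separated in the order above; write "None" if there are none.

Caregiver Leave

Service from Jan 5, 2019 to Sep 17, 2021: 986 days.
401(k) Plan — status part-time ✗ (requires full-time) → not eligible.
Caregiver Leave — status part-time ✓ (not excluded) → eligible.
Sabbatical Program — status part-time ✓; service 986 days < 3 years (≈1095 days) ✗ → not eligible.
Health Savings Account — service 986 days ≥ 3 months (≈90 days) ✓; dept Product ✗ → not eligible.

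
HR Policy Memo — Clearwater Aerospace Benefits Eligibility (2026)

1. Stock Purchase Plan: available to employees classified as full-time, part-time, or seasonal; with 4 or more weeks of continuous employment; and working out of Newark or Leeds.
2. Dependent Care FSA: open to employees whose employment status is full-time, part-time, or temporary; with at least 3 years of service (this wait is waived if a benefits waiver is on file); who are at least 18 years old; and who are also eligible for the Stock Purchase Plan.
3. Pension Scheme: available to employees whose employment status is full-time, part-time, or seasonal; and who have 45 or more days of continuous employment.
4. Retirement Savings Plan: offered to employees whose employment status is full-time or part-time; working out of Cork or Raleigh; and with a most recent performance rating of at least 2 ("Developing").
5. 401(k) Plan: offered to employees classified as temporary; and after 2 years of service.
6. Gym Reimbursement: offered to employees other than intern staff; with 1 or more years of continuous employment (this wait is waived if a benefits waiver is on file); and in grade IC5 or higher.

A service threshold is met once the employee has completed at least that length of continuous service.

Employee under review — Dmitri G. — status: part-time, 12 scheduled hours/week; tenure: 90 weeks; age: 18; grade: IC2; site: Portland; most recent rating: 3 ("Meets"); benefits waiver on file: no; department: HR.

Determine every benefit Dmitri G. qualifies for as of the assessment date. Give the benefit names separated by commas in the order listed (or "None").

Stock Purchase Plan — status part-time ✓; service 90 weeks ≥ 4 weeks ✓; site Portland ✗ (not Newark or Leeds) → not eligible.
Dependent Care FSA — status part-time ✓; no waiver, service 90 weeks < 3 years (≈1095 days) ✗ → not eligible.
Pension Scheme — status part-time ✓; service 90 weeks ≥ 45 days ✓ → eligible.
Retirement Savings Plan — status part-time ✓; site Portland ✗ (not Cork or Raleigh) → not eligible.
401(k) Plan — status part-time ✗ (requires temporary) → not eligible.
Gym Reimbursement — status part-time ✓ (not excluded); no waiver, service 90 weeks ≥ 1 year (≈365 days) ✓; grade IC2 < IC5 ✗ → not eligible.

Pension Scheme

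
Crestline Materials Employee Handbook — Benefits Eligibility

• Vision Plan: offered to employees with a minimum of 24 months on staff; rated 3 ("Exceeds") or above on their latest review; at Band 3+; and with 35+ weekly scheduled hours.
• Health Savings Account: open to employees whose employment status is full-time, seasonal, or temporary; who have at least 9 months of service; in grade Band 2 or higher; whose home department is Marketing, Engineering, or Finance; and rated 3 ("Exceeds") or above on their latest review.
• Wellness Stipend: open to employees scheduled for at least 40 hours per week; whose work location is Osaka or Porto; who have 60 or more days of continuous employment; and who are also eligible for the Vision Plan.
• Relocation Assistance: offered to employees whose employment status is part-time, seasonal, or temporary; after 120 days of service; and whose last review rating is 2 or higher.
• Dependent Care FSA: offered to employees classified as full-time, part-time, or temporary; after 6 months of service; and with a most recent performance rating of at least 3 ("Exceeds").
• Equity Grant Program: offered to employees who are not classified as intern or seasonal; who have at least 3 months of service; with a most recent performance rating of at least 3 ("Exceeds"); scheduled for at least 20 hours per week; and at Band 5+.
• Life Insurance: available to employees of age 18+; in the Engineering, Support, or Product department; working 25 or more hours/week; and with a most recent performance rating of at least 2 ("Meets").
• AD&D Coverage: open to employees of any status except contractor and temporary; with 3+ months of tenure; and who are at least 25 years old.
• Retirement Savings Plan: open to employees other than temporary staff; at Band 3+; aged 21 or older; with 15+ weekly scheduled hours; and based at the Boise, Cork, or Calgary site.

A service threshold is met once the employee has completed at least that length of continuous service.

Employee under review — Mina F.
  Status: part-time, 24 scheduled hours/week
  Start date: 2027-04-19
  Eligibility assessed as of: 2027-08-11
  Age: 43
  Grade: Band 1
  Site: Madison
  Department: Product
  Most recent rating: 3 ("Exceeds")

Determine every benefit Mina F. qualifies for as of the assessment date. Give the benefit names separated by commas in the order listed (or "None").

AD&D Coverage

Service from 2027-04-19 to 2027-08-11: 114 days.
Vision Plan — service 114 days < 24 months (≈720 days) ✗ → not eligible.
Health Savings Account — status part-time ✗ (requires full-time, seasonal, or temporary) → not eligible.
Wellness Stipend — 24 hrs/wk < 40 ✗ → not eligible.
Relocation Assistance — status part-time ✓; service 114 days < 120 days ✗ → not eligible.
Dependent Care FSA — status part-time ✓; service 114 days < 6 months (≈180 days) ✗ → not eligible.
Equity Grant Program — status part-time ✓ (not excluded); service 114 days ≥ 3 months (≈90 days) ✓; rating 3 ≥ 3 ✓; 24 hrs/wk ≥ 20 ✓; grade Band 1 < Band 5 ✗ → not eligible.
Life Insurance — age 43 ≥ 18 ✓; dept Product ✓; 24 hrs/wk < 25 ✗ → not eligible.
AD&D Coverage — status part-time ✓ (not excluded); service 114 days ≥ 3 months (≈90 days) ✓; age 43 ≥ 25 ✓ → eligible.
Retirement Savings Plan — status part-time ✓ (not excluded); grade Band 1 < Band 3 ✗ → not eligible.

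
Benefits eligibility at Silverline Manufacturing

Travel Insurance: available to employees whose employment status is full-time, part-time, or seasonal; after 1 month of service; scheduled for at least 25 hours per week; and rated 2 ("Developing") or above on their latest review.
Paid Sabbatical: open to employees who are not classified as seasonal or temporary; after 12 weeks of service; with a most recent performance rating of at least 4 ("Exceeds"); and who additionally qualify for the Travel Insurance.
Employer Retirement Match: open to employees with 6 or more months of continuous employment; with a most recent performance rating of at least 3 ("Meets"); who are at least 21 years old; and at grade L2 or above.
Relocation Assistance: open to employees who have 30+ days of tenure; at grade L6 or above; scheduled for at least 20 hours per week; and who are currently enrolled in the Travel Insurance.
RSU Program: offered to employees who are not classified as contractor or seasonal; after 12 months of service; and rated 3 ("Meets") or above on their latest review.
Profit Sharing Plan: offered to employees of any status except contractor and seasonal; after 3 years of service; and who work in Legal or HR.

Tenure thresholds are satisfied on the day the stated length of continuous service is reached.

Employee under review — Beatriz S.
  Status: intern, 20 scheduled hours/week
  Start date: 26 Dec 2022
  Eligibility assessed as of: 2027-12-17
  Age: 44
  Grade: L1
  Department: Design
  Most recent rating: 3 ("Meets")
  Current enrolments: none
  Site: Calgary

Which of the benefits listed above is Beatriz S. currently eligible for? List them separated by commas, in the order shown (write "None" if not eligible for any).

Service from 26 Dec 2022 to 2027-12-17: 1817 days.
Travel Insurance — status intern ✗ (requires full-time, part-time, or seasonal) → not eligible.
Paid Sabbatical — status intern ✓ (not excluded); service 1817 days ≥ 12 weeks (≈84 days) ✓; rating 3 < 4 ✗ → not eligible.
Employer Retirement Match — service 1817 days ≥ 6 months (≈180 days) ✓; rating 3 ≥ 3 ✓; age 44 ≥ 21 ✓; grade L1 < L2 ✗ → not eligible.
Relocation Assistance — service 1817 days ≥ 30 days ✓; grade L1 < L6 ✗ → not eligible.
RSU Program — status intern ✓ (not excluded); service 1817 days ≥ 12 months (≈360 days) ✓; rating 3 ≥ 3 ✓ → eligible.
Profit Sharing Plan — status intern ✓ (not excluded); service 1817 days ≥ 3 years (≈1095 days) ✓; dept Design ✗ → not eligible.

RSU Program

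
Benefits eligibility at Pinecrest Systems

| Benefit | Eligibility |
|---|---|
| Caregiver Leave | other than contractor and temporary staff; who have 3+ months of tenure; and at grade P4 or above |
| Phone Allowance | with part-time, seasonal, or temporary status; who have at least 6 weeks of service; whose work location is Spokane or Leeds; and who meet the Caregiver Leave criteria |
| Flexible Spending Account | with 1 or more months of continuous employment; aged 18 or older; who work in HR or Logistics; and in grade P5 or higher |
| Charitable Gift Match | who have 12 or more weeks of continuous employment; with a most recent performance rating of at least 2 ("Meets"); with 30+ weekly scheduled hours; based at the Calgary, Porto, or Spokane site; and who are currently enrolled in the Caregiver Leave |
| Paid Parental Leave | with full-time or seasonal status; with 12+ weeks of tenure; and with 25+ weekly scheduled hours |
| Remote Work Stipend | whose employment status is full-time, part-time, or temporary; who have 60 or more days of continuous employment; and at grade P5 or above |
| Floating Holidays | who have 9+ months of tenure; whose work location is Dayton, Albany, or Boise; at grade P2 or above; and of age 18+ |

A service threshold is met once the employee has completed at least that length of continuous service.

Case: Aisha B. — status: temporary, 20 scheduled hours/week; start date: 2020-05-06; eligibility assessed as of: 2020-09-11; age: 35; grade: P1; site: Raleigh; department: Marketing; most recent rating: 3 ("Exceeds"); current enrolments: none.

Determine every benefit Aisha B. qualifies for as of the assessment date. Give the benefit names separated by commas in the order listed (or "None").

None

Service from 2020-05-06 to 2020-09-11: 128 days.
Caregiver Leave — status temporary ✗ (excluded) → not eligible.
Phone Allowance — status temporary ✓; service 128 days ≥ 6 weeks (≈42 days) ✓; site Raleigh ✗ (not Spokane or Leeds) → not eligible.
Flexible Spending Account — service 128 days ≥ 1 month (≈30 days) ✓; age 35 ≥ 18 ✓; dept Marketing ✗ → not eligible.
Charitable Gift Match — service 128 days ≥ 12 weeks (≈84 days) ✓; rating 3 ≥ 2 ✓; 20 hrs/wk < 30 ✗ → not eligible.
Paid Parental Leave — status temporary ✗ (requires full-time or seasonal) → not eligible.
Remote Work Stipend — status temporary ✓; service 128 days ≥ 60 days ✓; grade P1 < P5 ✗ → not eligible.
Floating Holidays — service 128 days < 9 months (≈270 days) ✗ → not eligible.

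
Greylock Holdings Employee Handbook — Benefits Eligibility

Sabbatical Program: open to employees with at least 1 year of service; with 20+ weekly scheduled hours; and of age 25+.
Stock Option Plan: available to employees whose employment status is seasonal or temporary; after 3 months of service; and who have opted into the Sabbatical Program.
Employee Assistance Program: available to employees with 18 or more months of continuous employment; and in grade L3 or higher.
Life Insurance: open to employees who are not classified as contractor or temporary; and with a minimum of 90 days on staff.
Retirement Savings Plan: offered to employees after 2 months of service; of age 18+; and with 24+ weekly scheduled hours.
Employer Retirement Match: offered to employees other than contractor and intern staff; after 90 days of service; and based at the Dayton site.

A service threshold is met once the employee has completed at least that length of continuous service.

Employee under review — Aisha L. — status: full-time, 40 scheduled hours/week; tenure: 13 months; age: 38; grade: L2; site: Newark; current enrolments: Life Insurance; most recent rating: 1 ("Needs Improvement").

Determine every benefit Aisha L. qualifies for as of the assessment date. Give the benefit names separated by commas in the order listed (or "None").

Sabbatical Program, Life Insurance, Retirement Savings Plan

Sabbatical Program — service 13 months ≥ 1 year (≈365 days) ✓; 40 hrs/wk ≥ 20 ✓; age 38 ≥ 25 ✓ → eligible.
Stock Option Plan — status full-time ✗ (requires seasonal or temporary) → not eligible.
Employee Assistance Program — service 13 months < 18 months ✗ → not eligible.
Life Insurance — status full-time ✓ (not excluded); service 13 months ≥ 90 days ✓ → eligible.
Retirement Savings Plan — service 13 months ≥ 2 months ✓; age 38 ≥ 18 ✓; 40 hrs/wk ≥ 24 ✓ → eligible.
Employer Retirement Match — status full-time ✓ (not excluded); service 13 months ≥ 90 days ✓; site Newark ✗ (not Dayton) → not eligible.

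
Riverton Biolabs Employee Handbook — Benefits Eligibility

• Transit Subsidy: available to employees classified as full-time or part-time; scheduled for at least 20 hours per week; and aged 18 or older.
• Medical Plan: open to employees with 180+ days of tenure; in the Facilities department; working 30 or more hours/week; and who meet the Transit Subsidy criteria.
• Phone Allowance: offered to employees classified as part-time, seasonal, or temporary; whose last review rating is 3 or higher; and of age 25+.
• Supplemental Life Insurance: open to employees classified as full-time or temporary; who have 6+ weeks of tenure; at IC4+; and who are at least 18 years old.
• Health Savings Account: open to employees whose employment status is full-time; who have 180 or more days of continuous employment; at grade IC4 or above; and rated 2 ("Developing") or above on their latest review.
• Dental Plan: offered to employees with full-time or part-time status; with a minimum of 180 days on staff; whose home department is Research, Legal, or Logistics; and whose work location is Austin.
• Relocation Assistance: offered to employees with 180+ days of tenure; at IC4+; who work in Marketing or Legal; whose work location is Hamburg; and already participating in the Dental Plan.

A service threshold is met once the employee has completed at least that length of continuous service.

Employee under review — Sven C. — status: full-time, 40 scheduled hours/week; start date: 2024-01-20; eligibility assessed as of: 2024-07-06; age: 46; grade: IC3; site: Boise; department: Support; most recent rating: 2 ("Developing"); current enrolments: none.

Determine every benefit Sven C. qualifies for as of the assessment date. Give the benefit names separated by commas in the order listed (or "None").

Service from 2024-01-20 to 2024-07-06: 168 days.
Transit Subsidy — status full-time ✓; 40 hrs/wk ≥ 20 ✓; age 46 ≥ 18 ✓ → eligible.
Medical Plan — service 168 days < 180 days ✗ → not eligible.
Phone Allowance — status full-time ✗ (requires part-time, seasonal, or temporary) → not eligible.
Supplemental Life Insurance — status full-time ✓; service 168 days ≥ 6 weeks (≈42 days) ✓; grade IC3 < IC4 ✗ → not eligible.
Health Savings Account — status full-time ✓; service 168 days < 180 days ✗ → not eligible.
Dental Plan — status full-time ✓; service 168 days < 180 days ✗ → not eligible.
Relocation Assistance — service 168 days < 180 days ✗ → not eligible.

Transit Subsidy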